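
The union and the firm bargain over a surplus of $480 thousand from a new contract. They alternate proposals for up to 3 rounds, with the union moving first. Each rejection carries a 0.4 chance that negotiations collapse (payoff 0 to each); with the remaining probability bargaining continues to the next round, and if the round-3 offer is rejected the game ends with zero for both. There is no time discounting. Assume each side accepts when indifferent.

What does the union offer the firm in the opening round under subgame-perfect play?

115.2

Round 3 (the union proposes): rejection yields 0 for the firm; the union offers 0 and keeps 480.
Round 2 (the firm proposes): rejecting gives the union an expected 0.6 × 480 = 288, so the firm offers 288, keeping 192.
Round 1 (the union proposes): rejecting gives the firm an expected 0.6 × 192 = 115.2. The union offers 115.2 and keeps 480 − 115.2 = 364.8.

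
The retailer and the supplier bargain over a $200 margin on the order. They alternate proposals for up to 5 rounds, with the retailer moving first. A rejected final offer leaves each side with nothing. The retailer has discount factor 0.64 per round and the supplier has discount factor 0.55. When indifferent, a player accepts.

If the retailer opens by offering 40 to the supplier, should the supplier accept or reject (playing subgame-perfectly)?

Reject

Round 5 (the retailer proposes): the supplier will accept anything ≥ 0, so the retailer offers 0 and keeps 200.
Round 4 (the supplier proposes): the retailer can get 200 next round, worth 0.64 × 200 = 128 now, so the supplier offers 128, keeping 72.
Round 3 (the retailer proposes): the supplier can get 72 next round, worth 0.55 × 72 = 39.6 now. The retailer offers 39.6 and keeps 200 − 39.6 = 160.4.
Round 2 (the supplier proposes): the retailer can get 160.4 next round, worth 0.64 × 160.4 = 102.656 now; the supplier offers that and keeps 97.344.
So by rejecting in round 1, the supplier gets 97.344 next round, worth 0.55 × 97.344 = 53.5392 now.
Offer 40 < 53.5392, so the supplier rejects.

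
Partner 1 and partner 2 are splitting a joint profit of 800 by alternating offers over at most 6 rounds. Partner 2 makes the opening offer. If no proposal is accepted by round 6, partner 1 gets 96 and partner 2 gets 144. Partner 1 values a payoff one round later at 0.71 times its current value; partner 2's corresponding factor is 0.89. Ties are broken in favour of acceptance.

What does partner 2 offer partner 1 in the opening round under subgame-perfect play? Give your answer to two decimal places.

287.94

Round 6 (partner 1 proposes): partner 2 gets 144 if talks fail, so partner 1 offers 144 and keeps 656.
Round 5 (partner 2 proposes): partner 1 can get 656 next round, worth 0.71 × 656 = 465.76 now; partner 2 offers that and keeps 334.24.
Round 4 (partner 1 proposes): partner 2 can get 334.24 next round, worth 0.89 × 334.24 = 297.4736 now; partner 1 offers that and keeps 502.5264.
Round 3 (partner 2 proposes): partner 1 can get 502.5264 next round, worth 0.71 × 502.5264 = 356.793744 now; partner 2 offers that and keeps 443.206256.
Round 2 (partner 1 proposes): partner 2 can get 443.206256 next round, worth 0.89 × 443.206256 = 394.45356784 now, so partner 1 offers 394.45356784, keeping 405.54643216.
Round 1 (partner 2 proposes): partner 1 can get 405.54643216 next round, worth 0.71 × 405.54643216 = 287.9379668336 now; partner 2 offers that and keeps 512.0620331664.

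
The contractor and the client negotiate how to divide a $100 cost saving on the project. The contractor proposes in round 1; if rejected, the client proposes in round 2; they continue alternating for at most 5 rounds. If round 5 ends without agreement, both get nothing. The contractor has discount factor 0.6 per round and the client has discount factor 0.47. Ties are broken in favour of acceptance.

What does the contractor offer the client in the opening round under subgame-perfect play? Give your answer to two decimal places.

Work backward from the last round.
Round 5 (the contractor proposes): rejection yields 0 for the client; the contractor offers 0 and keeps 100.
Round 4 (the client proposes): the contractor can get 100 next round, worth 0.6 × 100 = 60 now, so the client offers 60, keeping 40.
Round 3 (the contractor proposes): the client can get 40 next round, worth 0.47 × 40 = 18.8 now; the contractor offers that and keeps 81.2.
Round 2 (the client proposes): the contractor can get 81.2 next round, worth 0.6 × 81.2 = 48.72 now; the client offers that and keeps 51.28.
Round 1 (the contractor proposes): the client can get 51.28 next round, worth 0.47 × 51.28 = 24.1016 now; the contractor offers that and keeps 75.8984.

24.10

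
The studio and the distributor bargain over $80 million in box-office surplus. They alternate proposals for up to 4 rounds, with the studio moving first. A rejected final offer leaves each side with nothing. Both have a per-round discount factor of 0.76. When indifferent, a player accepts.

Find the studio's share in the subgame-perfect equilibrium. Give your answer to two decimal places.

30.29

Work backward from the last round.
Round 4 (the distributor proposes): rejection yields 0 for the studio; the distributor offers 0 and keeps 80.
Round 3 (the studio proposes): the distributor can get 80 next round, worth 0.76 × 80 = 60.8 now. The studio offers 60.8 and keeps 80 − 60.8 = 19.2.
Round 2 (the distributor proposes): the studio can get 19.2 next round, worth 0.76 × 19.2 = 14.592 now; the distributor offers that and keeps 65.408.
Round 1 (the studio proposes): the distributor can get 65.408 next round, worth 0.76 × 65.408 = 49.71008 now. The studio offers 49.71008 and keeps 80 − 49.71008 = 30.28992.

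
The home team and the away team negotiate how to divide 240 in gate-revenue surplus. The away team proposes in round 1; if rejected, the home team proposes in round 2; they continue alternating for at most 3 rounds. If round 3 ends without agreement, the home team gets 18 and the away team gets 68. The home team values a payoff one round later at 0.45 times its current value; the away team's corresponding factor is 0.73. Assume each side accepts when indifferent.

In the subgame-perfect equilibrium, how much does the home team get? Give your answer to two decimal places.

35.07

Round 3 (the away team proposes): the home team gets 18 if talks fail, so the away team offers 18 and keeps 222.
Round 2 (the home team proposes): the away team can get 222 next round, worth 0.73 × 222 = 162.06 now, so the home team offers 162.06, keeping 77.94.
Round 1 (the away team proposes): the home team can get 77.94 next round, worth 0.45 × 77.94 = 35.073 now, so the away team offers 35.073, keeping 204.927.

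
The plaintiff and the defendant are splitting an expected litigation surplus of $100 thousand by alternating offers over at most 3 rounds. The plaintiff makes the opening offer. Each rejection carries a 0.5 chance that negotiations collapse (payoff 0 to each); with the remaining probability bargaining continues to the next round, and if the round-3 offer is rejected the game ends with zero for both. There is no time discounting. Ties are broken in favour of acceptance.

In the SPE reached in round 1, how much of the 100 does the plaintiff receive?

By backward induction:
Round 3 (the plaintiff proposes): the defendant will accept anything ≥ 0, so the plaintiff offers 0 and keeps 100.
Round 2 (the defendant proposes): rejecting gives the plaintiff an expected 0.5 × 100 = 50, so the defendant offers 50, keeping 50.
Round 1 (the plaintiff proposes): rejecting gives the defendant an expected 0.5 × 50 = 25. The plaintiff offers 25 and keeps 100 − 25 = 75.

75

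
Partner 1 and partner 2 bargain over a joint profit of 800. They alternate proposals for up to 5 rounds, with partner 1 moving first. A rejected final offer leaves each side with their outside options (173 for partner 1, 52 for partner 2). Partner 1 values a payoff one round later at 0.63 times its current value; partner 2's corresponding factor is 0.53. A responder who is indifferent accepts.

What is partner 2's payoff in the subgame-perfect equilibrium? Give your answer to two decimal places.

215.06

Round 5 (partner 1 proposes): partner 2 gets 52 if talks fail, so partner 1 offers 52 and keeps 748.
Round 4 (partner 2 proposes): partner 1 can get 748 next round, worth 0.63 × 748 = 471.24 now, so partner 2 offers 471.24, keeping 328.76.
Round 3 (partner 1 proposes): partner 2 can get 328.76 next round, worth 0.53 × 328.76 = 174.2428 now, so partner 1 offers 174.2428, keeping 625.7572.
Round 2 (partner 2 proposes): partner 1 can get 625.7572 next round, worth 0.63 × 625.7572 = 394.227036 now. Partner 2 offers 394.227036 and keeps 800 − 394.227036 = 405.772964.
Round 1 (partner 1 proposes): partner 2 can get 405.772964 next round, worth 0.53 × 405.772964 = 215.05967092 now, so partner 1 offers 215.05967092, keeping 584.94032908.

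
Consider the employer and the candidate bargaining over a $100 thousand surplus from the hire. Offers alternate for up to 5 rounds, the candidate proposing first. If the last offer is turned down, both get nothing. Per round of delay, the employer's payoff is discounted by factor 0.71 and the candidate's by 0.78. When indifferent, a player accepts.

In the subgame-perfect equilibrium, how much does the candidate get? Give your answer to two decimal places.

Round 5 (the candidate proposes): rejection yields 0 for the employer; the candidate offers 0 and keeps 100.
Round 4 (the employer proposes): the candidate can get 100 next round, worth 0.78 × 100 = 78 now. The employer offers 78 and keeps 100 − 78 = 22.
Round 3 (the candidate proposes): the employer can get 22 next round, worth 0.71 × 22 = 15.62 now; the candidate offers that and keeps 84.38.
Round 2 (the employer proposes): the candidate can get 84.38 next round, worth 0.78 × 84.38 = 65.8164 now. The employer offers 65.8164 and keeps 100 − 65.8164 = 34.1836.
Round 1 (the candidate proposes): the employer can get 34.1836 next round, worth 0.71 × 34.1836 = 24.270356 now. The candidate offers 24.270356 and keeps 100 − 24.270356 = 75.729644.

75.73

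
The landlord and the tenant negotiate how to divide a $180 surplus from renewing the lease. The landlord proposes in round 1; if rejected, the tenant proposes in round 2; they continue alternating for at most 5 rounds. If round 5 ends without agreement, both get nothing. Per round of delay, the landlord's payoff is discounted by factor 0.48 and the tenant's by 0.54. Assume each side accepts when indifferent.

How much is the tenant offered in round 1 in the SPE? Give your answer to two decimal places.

63.65

By backward induction:
Round 5 (the landlord proposes): rejection yields 0 for the tenant; the landlord offers 0 and keeps 180.
Round 4 (the tenant proposes): the landlord can get 180 next round, worth 0.48 × 180 = 86.4 now; the tenant offers that and keeps 93.6.
Round 3 (the landlord proposes): the tenant can get 93.6 next round, worth 0.54 × 93.6 = 50.544 now. The landlord offers 50.544 and keeps 180 − 50.544 = 129.456.
Round 2 (the tenant proposes): the landlord can get 129.456 next round, worth 0.48 × 129.456 = 62.13888 now; the tenant offers that and keeps 117.86112.
Round 1 (the landlord proposes): the tenant can get 117.86112 next round, worth 0.54 × 117.86112 = 63.6450048 now; the landlord offers that and keeps 116.3549952.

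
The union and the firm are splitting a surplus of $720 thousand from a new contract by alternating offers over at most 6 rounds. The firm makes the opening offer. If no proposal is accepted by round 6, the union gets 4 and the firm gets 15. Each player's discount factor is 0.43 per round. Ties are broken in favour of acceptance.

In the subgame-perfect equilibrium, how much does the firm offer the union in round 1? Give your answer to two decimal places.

219.47

Round 6 (the union proposes): the firm gets 15 if talks fail, so the union offers 15 and keeps 705.
Round 5 (the firm proposes): the union can get 705 next round, worth 0.43 × 705 = 303.15 now. The firm offers 303.15 and keeps 720 − 303.15 = 416.85.
Round 4 (the union proposes): the firm can get 416.85 next round, worth 0.43 × 416.85 = 179.2455 now; the union offers that and keeps 540.7545.
Round 3 (the firm proposes): the union can get 540.7545 next round, worth 0.43 × 540.7545 = 232.524435 now; the firm offers that and keeps 487.475565.
Round 2 (the union proposes): the firm can get 487.475565 next round, worth 0.43 × 487.475565 = 209.61449295 now. The union offers 209.61449295 and keeps 720 − 209.61449295 = 510.38550705.
Round 1 (the firm proposes): the union can get 510.38550705 next round, worth 0.43 × 510.38550705 = 219.4657680315 now. The firm offers 219.4657680315 and keeps 720 − 219.4657680315 = 500.5342319685.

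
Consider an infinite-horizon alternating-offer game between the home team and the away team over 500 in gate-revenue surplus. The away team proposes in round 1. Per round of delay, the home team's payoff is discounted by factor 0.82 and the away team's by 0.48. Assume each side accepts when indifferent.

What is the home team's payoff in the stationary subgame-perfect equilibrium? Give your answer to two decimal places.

351.58

In a stationary SPE each proposer offers the other exactly their discounted continuation value.
If the away team keeps x when proposing and the home team keeps y when proposing, then x = 500 − 0.82y and y = 500 − 0.48x.
Solving: x = 500(1 − 0.82) / (1 − 0.48·0.82) = 90 / 0.6064 ≈ 148.4169.
The home team gets 500 − 148.4169 ≈ 351.5831.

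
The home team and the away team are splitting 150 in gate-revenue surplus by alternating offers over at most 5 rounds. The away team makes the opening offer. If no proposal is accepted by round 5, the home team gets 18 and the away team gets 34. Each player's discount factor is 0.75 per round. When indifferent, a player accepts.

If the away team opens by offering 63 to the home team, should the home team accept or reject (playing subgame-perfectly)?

Accept

Round 5 (the away team proposes): the home team gets 18 if talks fail, so the away team offers 18 and keeps 132.
Round 4 (the home team proposes): the away team can get 132 next round, worth 0.75 × 132 = 99 now, so the home team offers 99, keeping 51.
Round 3 (the away team proposes): the home team can get 51 next round, worth 0.75 × 51 = 38.25 now. The away team offers 38.25 and keeps 150 − 38.25 = 111.75.
Round 2 (the home team proposes): the away team can get 111.75 next round, worth 0.75 × 111.75 = 83.8125 now, so the home team offers 83.8125, keeping 66.1875.
So by rejecting in round 1, the home team gets 66.1875 next round, worth 0.75 × 66.1875 = 49.640625 now.
Offer 63 ≥ 49.640625, so the home team accepts.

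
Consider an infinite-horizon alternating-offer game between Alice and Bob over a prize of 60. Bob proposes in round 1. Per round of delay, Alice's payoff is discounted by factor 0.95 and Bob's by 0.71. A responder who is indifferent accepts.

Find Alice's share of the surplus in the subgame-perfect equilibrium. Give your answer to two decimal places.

50.78

In a stationary SPE each proposer offers the other exactly their discounted continuation value.
If Bob keeps x when proposing and Alice keeps y when proposing, then x = 60 − 0.95y and y = 60 − 0.71x.
Solving: x = 60(1 − 0.95) / (1 − 0.71·0.95) = 3 / 0.3255 ≈ 9.2166.
Alice gets 60 − 9.2166 ≈ 50.7834.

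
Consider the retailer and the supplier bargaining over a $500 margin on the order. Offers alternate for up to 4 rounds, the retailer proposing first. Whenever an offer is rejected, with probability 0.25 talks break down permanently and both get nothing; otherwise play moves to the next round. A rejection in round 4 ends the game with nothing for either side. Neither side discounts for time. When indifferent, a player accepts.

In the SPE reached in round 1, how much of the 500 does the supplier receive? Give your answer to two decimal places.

304.69

By backward induction:
Round 4 (the supplier proposes): the retailer will accept anything ≥ 0, so the supplier offers 0 and keeps 500.
Round 3 (the retailer proposes): rejecting gives the supplier an expected 0.75 × 500 = 375; the retailer offers that and keeps 125.
Round 2 (the supplier proposes): rejecting gives the retailer an expected 0.75 × 125 = 93.75, so the supplier offers 93.75, keeping 406.25.
Round 1 (the retailer proposes): rejecting gives the supplier an expected 0.75 × 406.25 = 304.6875; the retailer offers that and keeps 195.3125.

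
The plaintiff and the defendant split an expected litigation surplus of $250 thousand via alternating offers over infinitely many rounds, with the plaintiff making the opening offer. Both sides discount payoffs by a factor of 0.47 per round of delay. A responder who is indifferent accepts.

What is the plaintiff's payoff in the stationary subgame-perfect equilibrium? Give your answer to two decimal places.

In a stationary SPE each proposer offers the other exactly their discounted continuation value.
If the plaintiff keeps x when proposing and the defendant keeps y when proposing, then x = 250 − 0.47y and y = 250 − 0.47x.
Solving: x = 250(1 − 0.47) / (1 − 0.47·0.47) = 132.5 / 0.7791 ≈ 170.0680.
The defendant gets 250 − 170.0680 ≈ 79.9320.

170.07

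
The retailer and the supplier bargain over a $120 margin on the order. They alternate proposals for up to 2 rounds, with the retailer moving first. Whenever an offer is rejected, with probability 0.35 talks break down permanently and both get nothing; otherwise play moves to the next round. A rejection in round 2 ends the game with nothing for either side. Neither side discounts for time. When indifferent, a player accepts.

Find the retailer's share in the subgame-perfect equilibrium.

By backward induction:
Round 2 (the supplier proposes): the retailer will accept anything ≥ 0, so the supplier offers 0 and keeps 120.
Round 1 (the retailer proposes): rejecting gives the supplier an expected 0.65 × 120 = 78; the retailer offers that and keeps 42.

42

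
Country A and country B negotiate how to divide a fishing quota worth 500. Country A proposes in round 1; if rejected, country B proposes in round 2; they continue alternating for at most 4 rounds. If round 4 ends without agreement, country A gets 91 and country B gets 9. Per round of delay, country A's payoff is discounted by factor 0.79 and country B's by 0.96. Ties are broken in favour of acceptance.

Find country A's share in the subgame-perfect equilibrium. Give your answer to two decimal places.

Round 4 (country B proposes): country A gets 91 if talks fail, so country B offers 91 and keeps 409.
Round 3 (country A proposes): country B can get 409 next round, worth 0.96 × 409 = 392.64 now. Country A offers 392.64 and keeps 500 − 392.64 = 107.36.
Round 2 (country B proposes): country A can get 107.36 next round, worth 0.79 × 107.36 = 84.8144 now; country B offers that and keeps 415.1856.
Round 1 (country A proposes): country B can get 415.1856 next round, worth 0.96 × 415.1856 = 398.578176 now; country A offers that and keeps 101.421824.

101.42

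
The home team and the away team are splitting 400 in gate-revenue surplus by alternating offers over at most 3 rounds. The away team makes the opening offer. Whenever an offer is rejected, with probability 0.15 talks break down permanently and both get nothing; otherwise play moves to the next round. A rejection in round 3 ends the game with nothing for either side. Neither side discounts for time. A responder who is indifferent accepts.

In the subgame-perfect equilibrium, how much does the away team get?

Round 3 (the away team proposes): the home team will accept anything ≥ 0, so the away team offers 0 and keeps 400.
Round 2 (the home team proposes): rejecting gives the away team an expected 0.85 × 400 = 340, so the home team offers 340, keeping 60.
Round 1 (the away team proposes): rejecting gives the home team an expected 0.85 × 60 = 51. The away team offers 51 and keeps 400 − 51 = 349.

349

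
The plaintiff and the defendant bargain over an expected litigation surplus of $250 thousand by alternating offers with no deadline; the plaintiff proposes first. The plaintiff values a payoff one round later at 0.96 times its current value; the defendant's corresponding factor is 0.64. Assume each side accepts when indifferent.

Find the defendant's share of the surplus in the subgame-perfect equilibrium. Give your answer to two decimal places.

16.60

In a stationary SPE each proposer offers the other exactly their discounted continuation value.
If the plaintiff keeps x when proposing and the defendant keeps y when proposing, then x = 250 − 0.64y and y = 250 − 0.96x.
Solving: x = 250(1 − 0.64) / (1 − 0.96·0.64) = 90 / 0.3856 ≈ 233.4025.
The defendant gets 250 − 233.4025 ≈ 16.5975.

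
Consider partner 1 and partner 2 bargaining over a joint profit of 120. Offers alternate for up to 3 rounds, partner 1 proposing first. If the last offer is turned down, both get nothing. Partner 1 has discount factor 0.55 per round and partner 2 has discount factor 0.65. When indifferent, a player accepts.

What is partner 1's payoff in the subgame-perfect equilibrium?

By backward induction:
Round 3 (partner 1 proposes): partner 2 will accept anything ≥ 0, so partner 1 offers 0 and keeps 120.
Round 2 (partner 2 proposes): partner 1 can get 120 next round, worth 0.55 × 120 = 66 now. Partner 2 offers 66 and keeps 120 − 66 = 54.
Round 1 (partner 1 proposes): partner 2 can get 54 next round, worth 0.65 × 54 = 35.1 now. Partner 1 offers 35.1 and keeps 120 − 35.1 = 84.9.

84.9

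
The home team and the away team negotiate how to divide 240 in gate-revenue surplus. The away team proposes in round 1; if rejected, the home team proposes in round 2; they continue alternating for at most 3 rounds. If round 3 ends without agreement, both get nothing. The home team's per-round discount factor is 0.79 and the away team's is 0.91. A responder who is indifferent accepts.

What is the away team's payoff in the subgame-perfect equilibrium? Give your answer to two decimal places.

Solve by backward induction from round 3.
Round 3 (the away team proposes): the home team will accept anything ≥ 0, so the away team offers 0 and keeps 240.
Round 2 (the home team proposes): the away team can get 240 next round, worth 0.91 × 240 = 218.4 now. The home team offers 218.4 and keeps 240 − 218.4 = 21.6.
Round 1 (the away team proposes): the home team can get 21.6 next round, worth 0.79 × 21.6 = 17.064 now, so the away team offers 17.064, keeping 222.936.

222.94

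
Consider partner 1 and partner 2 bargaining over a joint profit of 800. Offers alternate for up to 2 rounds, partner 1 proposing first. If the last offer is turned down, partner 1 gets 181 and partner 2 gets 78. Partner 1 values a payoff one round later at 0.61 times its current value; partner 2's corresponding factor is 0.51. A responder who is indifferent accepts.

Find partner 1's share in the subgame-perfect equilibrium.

484.31

Round 2 (partner 2 proposes): partner 1 gets 181 if talks fail, so partner 2 offers 181 and keeps 619.
Round 1 (partner 1 proposes): partner 2 can get 619 next round, worth 0.51 × 619 = 315.69 now; partner 1 offers that and keeps 484.31.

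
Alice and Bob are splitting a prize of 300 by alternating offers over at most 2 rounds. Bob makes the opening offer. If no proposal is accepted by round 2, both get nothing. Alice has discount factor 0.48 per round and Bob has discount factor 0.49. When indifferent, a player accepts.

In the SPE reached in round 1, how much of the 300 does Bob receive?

By backward induction:
Round 2 (Alice proposes): rejection yields 0 for Bob; Alice offers 0 and keeps 300.
Round 1 (Bob proposes): Alice can get 300 next round, worth 0.48 × 300 = 144 now, so Bob offers 144, keeping 156.

156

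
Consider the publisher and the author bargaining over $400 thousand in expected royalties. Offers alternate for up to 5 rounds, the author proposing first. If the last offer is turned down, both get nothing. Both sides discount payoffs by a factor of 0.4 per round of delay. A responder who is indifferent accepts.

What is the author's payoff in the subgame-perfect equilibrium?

288.64

Solve by backward induction from round 5.
Round 5 (the author proposes): rejection yields 0 for the publisher; the author offers 0 and keeps 400.
Round 4 (the publisher proposes): the author can get 400 next round, worth 0.4 × 400 = 160 now. The publisher offers 160 and keeps 400 − 160 = 240.
Round 3 (the author proposes): the publisher can get 240 next round, worth 0.4 × 240 = 96 now, so the author offers 96, keeping 304.
Round 2 (the publisher proposes): the author can get 304 next round, worth 0.4 × 304 = 121.6 now. The publisher offers 121.6 and keeps 400 − 121.6 = 278.4.
Round 1 (the author proposes): the publisher can get 278.4 next round, worth 0.4 × 278.4 = 111.36 now. The author offers 111.36 and keeps 400 − 111.36 = 288.64.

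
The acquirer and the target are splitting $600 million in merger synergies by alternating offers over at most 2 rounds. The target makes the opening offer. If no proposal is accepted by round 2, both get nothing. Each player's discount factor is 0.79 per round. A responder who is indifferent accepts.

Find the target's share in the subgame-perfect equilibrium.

Round 2 (the acquirer proposes): the target will accept anything ≥ 0, so the acquirer offers 0 and keeps 600.
Round 1 (the target proposes): the acquirer can get 600 next round, worth 0.79 × 600 = 474 now; the target offers that and keeps 126.

126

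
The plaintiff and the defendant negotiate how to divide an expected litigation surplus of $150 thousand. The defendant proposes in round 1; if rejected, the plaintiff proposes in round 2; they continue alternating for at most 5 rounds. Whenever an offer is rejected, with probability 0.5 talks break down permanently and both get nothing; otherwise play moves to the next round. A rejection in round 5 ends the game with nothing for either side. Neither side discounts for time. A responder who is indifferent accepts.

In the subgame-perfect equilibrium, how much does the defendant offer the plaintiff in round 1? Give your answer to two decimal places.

Round 5 (the defendant proposes): rejection yields 0 for the plaintiff; the defendant offers 0 and keeps 150.
Round 4 (the plaintiff proposes): rejecting gives the defendant an expected 0.5 × 150 = 75, so the plaintiff offers 75, keeping 75.
Round 3 (the defendant proposes): rejecting gives the plaintiff an expected 0.5 × 75 = 37.5. The defendant offers 37.5 and keeps 150 − 37.5 = 112.5.
Round 2 (the plaintiff proposes): rejecting gives the defendant an expected 0.5 × 112.5 = 56.25. The plaintiff offers 56.25 and keeps 150 − 56.25 = 93.75.
Round 1 (the defendant proposes): rejecting gives the plaintiff an expected 0.5 × 93.75 = 46.875. The defendant offers 46.875 and keeps 150 − 46.875 = 103.125.

46.88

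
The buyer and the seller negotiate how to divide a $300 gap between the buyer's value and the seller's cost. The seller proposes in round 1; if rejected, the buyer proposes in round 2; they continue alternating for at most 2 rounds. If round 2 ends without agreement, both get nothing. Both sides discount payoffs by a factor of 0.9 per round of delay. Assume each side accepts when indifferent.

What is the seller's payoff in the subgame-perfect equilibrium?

30

Work backward from the last round.
Round 2 (the buyer proposes): rejection yields 0 for the seller; the buyer offers 0 and keeps 300.
Round 1 (the seller proposes): the buyer can get 300 next round, worth 0.9 × 300 = 270 now, so the seller offers 270, keeping 30.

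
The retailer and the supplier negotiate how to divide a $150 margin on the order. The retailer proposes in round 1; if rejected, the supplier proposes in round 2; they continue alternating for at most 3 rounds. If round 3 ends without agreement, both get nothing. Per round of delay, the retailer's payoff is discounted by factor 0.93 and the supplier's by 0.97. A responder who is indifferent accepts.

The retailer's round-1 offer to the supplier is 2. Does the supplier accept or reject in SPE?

Reject

Round 3 (the retailer proposes): rejection yields 0 for the supplier; the retailer offers 0 and keeps 150.
Round 2 (the supplier proposes): the retailer can get 150 next round, worth 0.93 × 150 = 139.5 now; the supplier offers that and keeps 10.5.
So by rejecting in round 1, the supplier gets 10.5 next round, worth 0.97 × 10.5 = 10.185 now.
Offer 2 < 10.185, so the supplier rejects.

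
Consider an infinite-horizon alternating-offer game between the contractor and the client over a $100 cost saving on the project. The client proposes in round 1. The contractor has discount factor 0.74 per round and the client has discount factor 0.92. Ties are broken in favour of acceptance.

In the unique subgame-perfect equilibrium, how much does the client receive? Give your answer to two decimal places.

81.45

When the client proposes, the contractor accepts any offer worth at least 0.74 times what the contractor would get by proposing next round; and vice versa.
This gives x = 100 − 0.74y and y = 100 − 0.92x, where x and y are each side's share when it proposes.
Hence (1 − 0.74·0.92)x = 100(1 − 0.74), i.e. 0.3192·x = 26.
x ≈ 81.4536; the contractor's share is 100 − x ≈ 18.5464.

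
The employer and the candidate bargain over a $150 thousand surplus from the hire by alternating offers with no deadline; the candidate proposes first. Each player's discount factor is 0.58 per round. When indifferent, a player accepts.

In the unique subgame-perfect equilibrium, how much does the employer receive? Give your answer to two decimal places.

55.06

In a stationary SPE each proposer offers the other exactly their discounted continuation value.
If the candidate keeps x when proposing and the employer keeps y when proposing, then x = 150 − 0.58y and y = 150 − 0.58x.
Solving: x = 150(1 − 0.58) / (1 − 0.58·0.58) = 63 / 0.6636 ≈ 94.9367.
The employer gets 150 − 94.9367 ≈ 55.0633.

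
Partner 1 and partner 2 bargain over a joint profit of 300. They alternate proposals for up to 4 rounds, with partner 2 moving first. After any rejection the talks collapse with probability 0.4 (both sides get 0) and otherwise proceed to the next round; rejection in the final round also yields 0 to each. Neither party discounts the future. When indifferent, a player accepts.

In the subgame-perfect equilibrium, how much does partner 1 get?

136.8

Round 4 (partner 1 proposes): partner 2 will accept anything ≥ 0, so partner 1 offers 0 and keeps 300.
Round 3 (partner 2 proposes): rejecting gives partner 1 an expected 0.6 × 300 = 180, so partner 2 offers 180, keeping 120.
Round 2 (partner 1 proposes): rejecting gives partner 2 an expected 0.6 × 120 = 72, so partner 1 offers 72, keeping 228.
Round 1 (partner 2 proposes): rejecting gives partner 1 an expected 0.6 × 228 = 136.8. Partner 2 offers 136.8 and keeps 300 − 136.8 = 163.2.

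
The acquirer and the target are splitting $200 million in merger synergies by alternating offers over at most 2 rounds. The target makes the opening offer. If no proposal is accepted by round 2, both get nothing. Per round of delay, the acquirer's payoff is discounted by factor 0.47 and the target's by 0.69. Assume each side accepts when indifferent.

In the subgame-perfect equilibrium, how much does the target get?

106

By backward induction:
Round 2 (the acquirer proposes): rejection yields 0 for the target; the acquirer offers 0 and keeps 200.
Round 1 (the target proposes): the acquirer can get 200 next round, worth 0.47 × 200 = 94 now, so the target offers 94, keeping 106.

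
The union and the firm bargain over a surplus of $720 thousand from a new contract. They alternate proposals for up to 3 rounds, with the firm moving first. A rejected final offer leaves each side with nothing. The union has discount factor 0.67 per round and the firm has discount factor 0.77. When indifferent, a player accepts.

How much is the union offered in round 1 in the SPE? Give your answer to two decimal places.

Round 3 (the firm proposes): the union will accept anything ≥ 0, so the firm offers 0 and keeps 720.
Round 2 (the union proposes): the firm can get 720 next round, worth 0.77 × 720 = 554.4 now, so the union offers 554.4, keeping 165.6.
Round 1 (the firm proposes): the union can get 165.6 next round, worth 0.67 × 165.6 = 110.952 now; the firm offers that and keeps 609.048.

110.95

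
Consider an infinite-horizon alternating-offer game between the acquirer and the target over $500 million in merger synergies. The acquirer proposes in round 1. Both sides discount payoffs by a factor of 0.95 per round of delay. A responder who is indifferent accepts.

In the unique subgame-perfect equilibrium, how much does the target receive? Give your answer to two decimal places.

243.59

When the acquirer proposes, the target accepts any offer worth at least 0.95 times what the target would get by proposing next round; and vice versa.
This gives x = 500 − 0.95y and y = 500 − 0.95x, where x and y are each side's share when it proposes.
Hence (1 − 0.95·0.95)x = 500(1 − 0.95), i.e. 0.0975·x = 25.
x ≈ 256.4103; the target's share is 500 − x ≈ 243.5897.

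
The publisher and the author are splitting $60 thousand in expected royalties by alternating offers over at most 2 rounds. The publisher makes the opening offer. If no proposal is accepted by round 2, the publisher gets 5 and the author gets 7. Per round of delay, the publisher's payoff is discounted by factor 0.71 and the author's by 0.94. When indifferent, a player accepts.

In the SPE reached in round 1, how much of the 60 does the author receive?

Round 2 (the author proposes): the publisher gets 5 if talks fail, so the author offers 5 and keeps 55.
Round 1 (the publisher proposes): the author can get 55 next round, worth 0.94 × 55 = 51.7 now. The publisher offers 51.7 and keeps 60 − 51.7 = 8.3.

51.7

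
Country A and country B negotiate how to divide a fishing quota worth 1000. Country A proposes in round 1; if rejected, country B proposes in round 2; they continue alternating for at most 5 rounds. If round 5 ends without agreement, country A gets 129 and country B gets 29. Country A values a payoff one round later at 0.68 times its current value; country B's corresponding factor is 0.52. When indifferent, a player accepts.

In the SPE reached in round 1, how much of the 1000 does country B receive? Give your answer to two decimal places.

Round 5 (country A proposes): country B gets 29 if talks fail, so country A offers 29 and keeps 971.
Round 4 (country B proposes): country A can get 971 next round, worth 0.68 × 971 = 660.28 now. Country B offers 660.28 and keeps 1000 − 660.28 = 339.72.
Round 3 (country A proposes): country B can get 339.72 next round, worth 0.52 × 339.72 = 176.6544 now, so country A offers 176.6544, keeping 823.3456.
Round 2 (country B proposes): country A can get 823.3456 next round, worth 0.68 × 823.3456 = 559.875008 now; country B offers that and keeps 440.124992.
Round 1 (country A proposes): country B can get 440.124992 next round, worth 0.52 × 440.124992 = 228.86499584 now; country A offers that and keeps 771.13500416.

228.86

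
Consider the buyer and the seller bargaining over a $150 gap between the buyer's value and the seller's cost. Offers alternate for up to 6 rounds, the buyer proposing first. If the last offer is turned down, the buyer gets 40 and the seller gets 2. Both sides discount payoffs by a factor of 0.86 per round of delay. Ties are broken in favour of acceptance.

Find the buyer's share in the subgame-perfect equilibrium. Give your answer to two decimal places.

Round 6 (the seller proposes): the buyer gets 40 if talks fail, so the seller offers 40 and keeps 110.
Round 5 (the buyer proposes): the seller can get 110 next round, worth 0.86 × 110 = 94.6 now. The buyer offers 94.6 and keeps 150 − 94.6 = 55.4.
Round 4 (the seller proposes): the buyer can get 55.4 next round, worth 0.86 × 55.4 = 47.644 now. The seller offers 47.644 and keeps 150 − 47.644 = 102.356.
Round 3 (the buyer proposes): the seller can get 102.356 next round, worth 0.86 × 102.356 = 88.02616 now. The buyer offers 88.02616 and keeps 150 − 88.02616 = 61.97384.
Round 2 (the seller proposes): the buyer can get 61.97384 next round, worth 0.86 × 61.97384 = 53.2975024 now, so the seller offers 53.2975024, keeping 96.7024976.
Round 1 (the buyer proposes): the seller can get 96.7024976 next round, worth 0.86 × 96.7024976 = 83.164147936 now, so the buyer offers 83.164147936, keeping 66.835852064.

66.84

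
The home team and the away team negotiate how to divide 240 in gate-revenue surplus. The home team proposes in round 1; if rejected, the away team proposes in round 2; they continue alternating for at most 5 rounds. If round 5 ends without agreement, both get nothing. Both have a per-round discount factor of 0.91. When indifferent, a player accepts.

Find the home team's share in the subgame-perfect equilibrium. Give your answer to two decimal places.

204.07

Round 5 (the home team proposes): rejection yields 0 for the away team; the home team offers 0 and keeps 240.
Round 4 (the away team proposes): the home team can get 240 next round, worth 0.91 × 240 = 218.4 now; the away team offers that and keeps 21.6.
Round 3 (the home team proposes): the away team can get 21.6 next round, worth 0.91 × 21.6 = 19.656 now, so the home team offers 19.656, keeping 220.344.
Round 2 (the away team proposes): the home team can get 220.344 next round, worth 0.91 × 220.344 = 200.51304 now. The away team offers 200.51304 and keeps 240 − 200.51304 = 39.48696.
Round 1 (the home team proposes): the away team can get 39.48696 next round, worth 0.91 × 39.48696 = 35.9331336 now. The home team offers 35.9331336 and keeps 240 − 35.9331336 = 204.0668664.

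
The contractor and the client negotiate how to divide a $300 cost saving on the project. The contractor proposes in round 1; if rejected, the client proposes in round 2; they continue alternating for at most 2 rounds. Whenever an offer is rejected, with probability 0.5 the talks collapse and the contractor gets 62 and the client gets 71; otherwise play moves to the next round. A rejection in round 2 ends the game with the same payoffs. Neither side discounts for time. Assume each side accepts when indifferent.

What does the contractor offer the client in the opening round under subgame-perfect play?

154.5

By backward induction:
Round 2 (the client proposes): the contractor gets 62 if talks fail, so the client offers 62 and keeps 238.
Round 1 (the contractor proposes): rejecting gives the client an expected 0.5 × 238 + 0.5 × 71 = 154.5. The contractor offers 154.5 and keeps 300 − 154.5 = 145.5.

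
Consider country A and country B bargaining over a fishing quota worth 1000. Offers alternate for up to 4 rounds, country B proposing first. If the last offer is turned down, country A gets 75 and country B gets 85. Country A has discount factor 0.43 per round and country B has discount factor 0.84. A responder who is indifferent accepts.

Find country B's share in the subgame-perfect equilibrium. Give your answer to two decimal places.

Round 4 (country A proposes): country B gets 85 if talks fail, so country A offers 85 and keeps 915.
Round 3 (country B proposes): country A can get 915 next round, worth 0.43 × 915 = 393.45 now; country B offers that and keeps 606.55.
Round 2 (country A proposes): country B can get 606.55 next round, worth 0.84 × 606.55 = 509.502 now, so country A offers 509.502, keeping 490.498.
Round 1 (country B proposes): country A can get 490.498 next round, worth 0.43 × 490.498 = 210.91414 now. Country B offers 210.91414 and keeps 1000 − 210.91414 = 789.08586.

789.09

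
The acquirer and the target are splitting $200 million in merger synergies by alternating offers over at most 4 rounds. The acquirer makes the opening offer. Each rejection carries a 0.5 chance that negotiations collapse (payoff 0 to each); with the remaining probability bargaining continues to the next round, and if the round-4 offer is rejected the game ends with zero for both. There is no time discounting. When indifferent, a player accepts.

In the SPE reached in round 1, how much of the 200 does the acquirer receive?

125

By backward induction:
Round 4 (the target proposes): the acquirer will accept anything ≥ 0, so the target offers 0 and keeps 200.
Round 3 (the acquirer proposes): rejecting gives the target an expected 0.5 × 200 = 100; the acquirer offers that and keeps 100.
Round 2 (the target proposes): rejecting gives the acquirer an expected 0.5 × 100 = 50, so the target offers 50, keeping 150.
Round 1 (the acquirer proposes): rejecting gives the target an expected 0.5 × 150 = 75, so the acquirer offers 75, keeping 125.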